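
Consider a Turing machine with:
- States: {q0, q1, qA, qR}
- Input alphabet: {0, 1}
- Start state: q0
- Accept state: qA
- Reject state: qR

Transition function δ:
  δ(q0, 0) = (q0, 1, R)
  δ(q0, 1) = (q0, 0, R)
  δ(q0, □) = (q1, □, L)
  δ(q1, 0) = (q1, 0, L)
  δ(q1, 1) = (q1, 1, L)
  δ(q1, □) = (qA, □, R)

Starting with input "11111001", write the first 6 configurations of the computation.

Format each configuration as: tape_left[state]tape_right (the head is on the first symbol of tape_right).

Transitions applied:
Step 1: δ(q0, 1) = (q0, 0, R)
Step 2: δ(q0, 1) = (q0, 0, R)
Step 3: δ(q0, 1) = (q0, 0, R)
Step 4: δ(q0, 1) = (q0, 0, R)
Step 5: δ(q0, 1) = (q0, 0, R)

The first 6 configurations are:
[q0]11111001 ⊢ 0[q0]1111001 ⊢ 00[q0]111001 ⊢ 000[q0]11001 ⊢ 0000[q0]1001 ⊢ 00000[q0]001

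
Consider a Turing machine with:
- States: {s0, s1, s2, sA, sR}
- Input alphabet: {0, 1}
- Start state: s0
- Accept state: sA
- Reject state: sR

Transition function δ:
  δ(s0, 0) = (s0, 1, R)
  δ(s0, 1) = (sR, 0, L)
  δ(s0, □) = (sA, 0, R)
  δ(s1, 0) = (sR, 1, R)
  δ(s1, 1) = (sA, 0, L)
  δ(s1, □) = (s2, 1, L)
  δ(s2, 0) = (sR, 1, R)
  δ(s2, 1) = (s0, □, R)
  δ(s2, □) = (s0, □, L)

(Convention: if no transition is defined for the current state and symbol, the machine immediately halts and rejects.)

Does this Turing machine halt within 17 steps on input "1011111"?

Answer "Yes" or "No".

Execution trace:
Initial: [s0]1011111
Step 1: δ(s0, 1) = (sR, 0, L) → [sR]□0011111

The machine reaches the reject state sR and halts.
The machine halted after 1 step (within the 17-step bound).

Answer: Yes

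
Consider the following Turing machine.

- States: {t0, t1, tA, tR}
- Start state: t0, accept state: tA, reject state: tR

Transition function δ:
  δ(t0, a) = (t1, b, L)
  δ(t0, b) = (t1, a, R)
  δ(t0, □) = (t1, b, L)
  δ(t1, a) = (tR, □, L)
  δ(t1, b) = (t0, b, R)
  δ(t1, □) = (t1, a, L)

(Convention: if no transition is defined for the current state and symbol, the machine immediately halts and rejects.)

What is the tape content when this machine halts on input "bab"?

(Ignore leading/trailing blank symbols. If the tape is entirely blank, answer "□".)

Execution trace:
Initial: [t0]bab
Step 1: δ(t0, b) = (t1, a, R) → a[t1]ab
Step 2: δ(t1, a) = (tR, □, L) → [tR]a□b

The machine reaches the reject state tR and halts.

Final tape (ignoring leading/trailing blanks): a□b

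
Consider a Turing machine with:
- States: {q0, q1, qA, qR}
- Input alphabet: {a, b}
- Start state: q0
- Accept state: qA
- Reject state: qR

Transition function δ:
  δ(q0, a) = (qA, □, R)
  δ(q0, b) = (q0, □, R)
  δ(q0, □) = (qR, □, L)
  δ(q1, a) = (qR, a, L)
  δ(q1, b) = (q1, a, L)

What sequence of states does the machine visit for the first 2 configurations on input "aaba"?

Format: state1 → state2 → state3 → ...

Execution trace:
Initial: [q0]aaba
Step 1: δ(q0, a) = (qA, □, R) → □[qA]aba

The machine reaches the accept state qA and halts.

State sequence: q0 → qA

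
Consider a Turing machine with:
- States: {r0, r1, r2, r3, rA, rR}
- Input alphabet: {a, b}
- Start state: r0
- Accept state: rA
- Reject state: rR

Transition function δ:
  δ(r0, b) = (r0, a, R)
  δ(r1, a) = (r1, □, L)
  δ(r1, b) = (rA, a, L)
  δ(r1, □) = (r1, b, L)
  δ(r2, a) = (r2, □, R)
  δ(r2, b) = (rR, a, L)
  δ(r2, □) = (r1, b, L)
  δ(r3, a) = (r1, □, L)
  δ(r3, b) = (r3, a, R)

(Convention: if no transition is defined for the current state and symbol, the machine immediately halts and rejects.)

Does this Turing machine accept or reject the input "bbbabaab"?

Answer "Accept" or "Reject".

Execution trace:
Initial: [r0]bbbabaab
Step 1: δ(r0, b) = (r0, a, R) → a[r0]bbabaab
Step 2: δ(r0, b) = (r0, a, R) → aa[r0]babaab
Step 3: δ(r0, b) = (r0, a, R) → aaa[r0]abaab

No transition is defined for δ(r0, a). By convention the machine halts and rejects.

Answer: Reject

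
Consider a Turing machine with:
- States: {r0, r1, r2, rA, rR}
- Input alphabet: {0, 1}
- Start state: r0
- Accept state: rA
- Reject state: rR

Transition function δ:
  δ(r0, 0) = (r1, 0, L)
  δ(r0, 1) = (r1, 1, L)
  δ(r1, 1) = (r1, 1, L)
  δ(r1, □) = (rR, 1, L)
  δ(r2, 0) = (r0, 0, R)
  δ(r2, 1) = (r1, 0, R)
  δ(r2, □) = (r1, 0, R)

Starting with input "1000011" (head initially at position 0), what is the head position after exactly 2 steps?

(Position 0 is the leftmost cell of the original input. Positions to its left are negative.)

Execution trace (head position shown):
Step 0: [r0]1000011  (head at position 0)
Step 1: move left → [r1]□1000011  (head at position -1)
Step 2: move left → [rR]□11000011  (head at position -2)

After 2 steps, the head is at position -2.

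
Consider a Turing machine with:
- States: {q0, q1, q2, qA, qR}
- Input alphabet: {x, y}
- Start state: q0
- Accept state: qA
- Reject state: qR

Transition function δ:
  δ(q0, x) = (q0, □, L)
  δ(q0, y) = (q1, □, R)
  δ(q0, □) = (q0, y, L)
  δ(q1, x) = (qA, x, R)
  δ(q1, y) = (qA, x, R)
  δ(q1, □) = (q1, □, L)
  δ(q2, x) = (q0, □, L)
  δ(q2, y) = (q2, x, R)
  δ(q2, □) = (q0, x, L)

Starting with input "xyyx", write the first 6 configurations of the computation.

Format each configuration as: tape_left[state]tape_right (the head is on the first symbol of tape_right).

Transitions applied:
Step 1: δ(q0, x) = (q0, □, L)
Step 2: δ(q0, □) = (q0, y, L)
Step 3: δ(q0, □) = (q0, y, L)
Step 4: δ(q0, □) = (q0, y, L)
Step 5: δ(q0, □) = (q0, y, L)

The first 6 configurations are:
[q0]xyyx ⊢ [q0]□□yyx ⊢ [q0]□y□yyx ⊢ [q0]□yy□yyx ⊢ [q0]□yyy□yyx ⊢ [q0]□yyyy□yyx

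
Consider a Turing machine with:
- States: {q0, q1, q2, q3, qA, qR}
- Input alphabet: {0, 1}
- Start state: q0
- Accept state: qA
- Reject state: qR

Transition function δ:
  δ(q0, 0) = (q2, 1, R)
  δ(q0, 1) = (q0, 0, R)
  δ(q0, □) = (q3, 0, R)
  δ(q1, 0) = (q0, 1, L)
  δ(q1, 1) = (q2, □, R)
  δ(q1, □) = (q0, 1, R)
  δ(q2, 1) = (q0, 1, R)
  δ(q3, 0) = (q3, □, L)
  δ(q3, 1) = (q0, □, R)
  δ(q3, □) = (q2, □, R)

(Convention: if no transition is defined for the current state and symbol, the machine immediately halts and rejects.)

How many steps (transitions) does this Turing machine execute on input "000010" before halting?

Execution trace:
Initial: [q0]000010
Step 1: δ(q0, 0) = (q2, 1, R) → 1[q2]00010

No transition is defined for δ(q2, 0). By convention the machine halts and rejects.

The machine executed 1 step before halting.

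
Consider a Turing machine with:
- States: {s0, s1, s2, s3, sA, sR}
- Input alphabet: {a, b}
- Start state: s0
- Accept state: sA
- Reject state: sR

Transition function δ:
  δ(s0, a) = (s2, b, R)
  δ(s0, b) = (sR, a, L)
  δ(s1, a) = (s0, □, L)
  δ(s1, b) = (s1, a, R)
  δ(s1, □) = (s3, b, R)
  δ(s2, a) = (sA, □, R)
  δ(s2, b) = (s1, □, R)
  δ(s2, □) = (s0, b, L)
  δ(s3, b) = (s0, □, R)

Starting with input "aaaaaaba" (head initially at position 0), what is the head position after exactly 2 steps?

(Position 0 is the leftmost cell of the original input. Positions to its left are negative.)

Execution trace (head position shown):
Step 0: [s0]aaaaaaba  (head at position 0)
Step 1: move right → b[s2]aaaaaba  (head at position 1)
Step 2: move right → b□[sA]aaaaba  (head at position 2)

After 2 steps, the head is at position 2.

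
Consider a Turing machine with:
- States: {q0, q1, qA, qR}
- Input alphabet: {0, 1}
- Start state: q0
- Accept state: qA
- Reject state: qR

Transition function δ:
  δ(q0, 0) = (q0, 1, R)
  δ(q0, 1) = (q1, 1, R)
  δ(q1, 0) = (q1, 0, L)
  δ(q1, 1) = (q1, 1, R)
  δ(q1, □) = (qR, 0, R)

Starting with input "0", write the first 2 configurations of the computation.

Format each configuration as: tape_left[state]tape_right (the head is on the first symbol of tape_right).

Transitions applied:
Step 1: δ(q0, 0) = (q0, 1, R)

The first 2 configurations are:
[q0]0 ⊢ 1[q0]□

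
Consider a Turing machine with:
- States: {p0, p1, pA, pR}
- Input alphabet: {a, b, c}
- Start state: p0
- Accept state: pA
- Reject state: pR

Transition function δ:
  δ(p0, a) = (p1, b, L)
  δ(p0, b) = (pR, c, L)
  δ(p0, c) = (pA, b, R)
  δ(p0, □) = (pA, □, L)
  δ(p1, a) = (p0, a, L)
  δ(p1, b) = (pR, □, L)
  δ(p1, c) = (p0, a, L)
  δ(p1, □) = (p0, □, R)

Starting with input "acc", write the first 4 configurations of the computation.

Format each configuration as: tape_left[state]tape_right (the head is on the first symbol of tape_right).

Transitions applied:
Step 1: δ(p0, a) = (p1, b, L)
Step 2: δ(p1, □) = (p0, □, R)
Step 3: δ(p0, b) = (pR, c, L)

The first 4 configurations are:
[p0]acc ⊢ [p1]□bcc ⊢ □[p0]bcc ⊢ [pR]□ccc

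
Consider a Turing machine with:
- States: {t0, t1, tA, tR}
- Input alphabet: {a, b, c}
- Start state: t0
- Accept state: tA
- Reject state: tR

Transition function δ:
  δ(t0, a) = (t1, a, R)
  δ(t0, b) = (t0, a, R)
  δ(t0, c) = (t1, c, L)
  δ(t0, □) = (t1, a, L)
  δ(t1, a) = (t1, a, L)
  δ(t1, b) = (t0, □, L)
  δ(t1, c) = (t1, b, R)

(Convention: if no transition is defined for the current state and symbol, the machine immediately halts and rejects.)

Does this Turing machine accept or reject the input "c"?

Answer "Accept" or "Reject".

Execution trace:
Initial: [t0]c
Step 1: δ(t0, c) = (t1, c, L) → [t1]□c

No transition is defined for δ(t1, □). By convention the machine halts and rejects.

Answer: Reject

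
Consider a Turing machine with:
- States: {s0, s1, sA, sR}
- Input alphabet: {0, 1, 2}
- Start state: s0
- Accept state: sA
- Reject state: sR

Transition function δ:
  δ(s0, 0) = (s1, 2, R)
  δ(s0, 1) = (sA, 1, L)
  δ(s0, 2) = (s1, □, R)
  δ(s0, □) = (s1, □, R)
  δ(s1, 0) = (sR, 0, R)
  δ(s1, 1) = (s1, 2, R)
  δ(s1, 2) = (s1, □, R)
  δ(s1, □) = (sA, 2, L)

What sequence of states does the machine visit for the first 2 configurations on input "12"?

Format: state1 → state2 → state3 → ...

Execution trace:
Initial: [s0]12
Step 1: δ(s0, 1) = (sA, 1, L) → [sA]□12

The machine reaches the accept state sA and halts.

State sequence: s0 → sA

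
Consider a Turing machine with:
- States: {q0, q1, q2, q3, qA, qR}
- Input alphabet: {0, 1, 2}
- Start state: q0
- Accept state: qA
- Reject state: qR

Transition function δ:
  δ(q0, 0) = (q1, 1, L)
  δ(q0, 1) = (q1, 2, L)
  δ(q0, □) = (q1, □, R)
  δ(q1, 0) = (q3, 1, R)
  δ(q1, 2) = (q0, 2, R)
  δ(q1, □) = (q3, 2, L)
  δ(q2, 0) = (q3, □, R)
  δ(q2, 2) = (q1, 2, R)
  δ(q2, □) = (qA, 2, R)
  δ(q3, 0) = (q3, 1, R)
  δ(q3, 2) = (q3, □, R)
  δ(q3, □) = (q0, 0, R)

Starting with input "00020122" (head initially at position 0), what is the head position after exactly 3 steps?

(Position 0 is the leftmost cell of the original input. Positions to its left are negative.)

Execution trace (head position shown):
Step 0: [q0]00020122  (head at position 0)
Step 1: move left → [q1]□10020122  (head at position -1)
Step 2: move left → [q3]□210020122  (head at position -2)
Step 3: move right → 0[q0]210020122  (head at position -1)

After 3 steps, the head is at position -1.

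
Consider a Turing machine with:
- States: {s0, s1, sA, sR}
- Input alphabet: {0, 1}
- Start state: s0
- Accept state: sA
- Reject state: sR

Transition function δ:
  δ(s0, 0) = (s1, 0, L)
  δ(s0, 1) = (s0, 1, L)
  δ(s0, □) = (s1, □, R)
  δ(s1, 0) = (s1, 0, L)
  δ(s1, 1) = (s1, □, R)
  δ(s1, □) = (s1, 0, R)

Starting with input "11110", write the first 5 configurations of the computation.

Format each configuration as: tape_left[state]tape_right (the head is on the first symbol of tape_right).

Transitions applied:
Step 1: δ(s0, 1) = (s0, 1, L)
Step 2: δ(s0, □) = (s1, □, R)
Step 3: δ(s1, 1) = (s1, □, R)
Step 4: δ(s1, 1) = (s1, □, R)

The first 5 configurations are:
[s0]11110 ⊢ [s0]□11110 ⊢ □[s1]11110 ⊢ □□[s1]1110 ⊢ □□□[s1]110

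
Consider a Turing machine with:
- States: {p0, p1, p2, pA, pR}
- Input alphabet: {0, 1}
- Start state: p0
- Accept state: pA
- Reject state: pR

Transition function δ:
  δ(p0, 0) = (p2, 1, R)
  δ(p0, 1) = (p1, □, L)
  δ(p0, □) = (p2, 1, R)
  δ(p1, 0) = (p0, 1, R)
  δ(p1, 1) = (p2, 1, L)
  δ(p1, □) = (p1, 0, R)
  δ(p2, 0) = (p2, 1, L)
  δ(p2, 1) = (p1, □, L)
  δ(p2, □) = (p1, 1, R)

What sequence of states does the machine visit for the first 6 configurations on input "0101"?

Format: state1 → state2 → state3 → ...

Execution trace:
Initial: [p0]0101
Step 1: δ(p0, 0) = (p2, 1, R) → 1[p2]101
Step 2: δ(p2, 1) = (p1, □, L) → [p1]1□01
Step 3: δ(p1, 1) = (p2, 1, L) → [p2]□1□01
Step 4: δ(p2, □) = (p1, 1, R) → 1[p1]1□01
Step 5: δ(p1, 1) = (p2, 1, L) → [p2]11□01

State sequence: p0 → p2 → p1 → p2 → p1 → p2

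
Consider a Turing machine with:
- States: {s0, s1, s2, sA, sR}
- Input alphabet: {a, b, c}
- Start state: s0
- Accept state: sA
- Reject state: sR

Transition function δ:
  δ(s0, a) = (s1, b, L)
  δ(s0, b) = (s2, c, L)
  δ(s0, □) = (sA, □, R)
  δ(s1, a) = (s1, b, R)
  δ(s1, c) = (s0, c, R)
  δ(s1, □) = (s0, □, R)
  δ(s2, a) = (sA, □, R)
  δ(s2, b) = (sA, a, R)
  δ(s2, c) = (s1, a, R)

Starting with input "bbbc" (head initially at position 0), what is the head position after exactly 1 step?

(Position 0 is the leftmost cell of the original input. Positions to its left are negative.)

Execution trace (head position shown):
Step 0: [s0]bbbc  (head at position 0)
Step 1: move left → [s2]□cbbc  (head at position -1)

After 1 step, the head is at position -1.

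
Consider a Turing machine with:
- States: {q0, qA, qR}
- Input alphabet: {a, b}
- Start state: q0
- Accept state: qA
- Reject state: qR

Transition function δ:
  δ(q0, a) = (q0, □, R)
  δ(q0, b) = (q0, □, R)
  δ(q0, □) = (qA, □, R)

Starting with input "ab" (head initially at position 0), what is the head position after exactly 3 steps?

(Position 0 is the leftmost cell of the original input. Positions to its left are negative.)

Execution trace (head position shown):
Step 0: [q0]ab  (head at position 0)
Step 1: move right → □[q0]b  (head at position 1)
Step 2: move right → □□[q0]□  (head at position 2)
Step 3: move right → □□□[qA]□  (head at position 3)

After 3 steps, the head is at position 3.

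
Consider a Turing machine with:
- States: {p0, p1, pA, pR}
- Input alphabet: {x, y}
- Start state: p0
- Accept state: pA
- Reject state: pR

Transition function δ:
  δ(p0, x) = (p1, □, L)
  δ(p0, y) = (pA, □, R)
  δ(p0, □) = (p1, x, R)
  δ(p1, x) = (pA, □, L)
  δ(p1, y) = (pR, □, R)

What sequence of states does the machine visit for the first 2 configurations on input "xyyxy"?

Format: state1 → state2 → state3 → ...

Execution trace:
Initial: [p0]xyyxy
Step 1: δ(p0, x) = (p1, □, L) → [p1]□□yyxy

No transition is defined for δ(p1, □). By convention the machine halts and rejects.

State sequence: p0 → p1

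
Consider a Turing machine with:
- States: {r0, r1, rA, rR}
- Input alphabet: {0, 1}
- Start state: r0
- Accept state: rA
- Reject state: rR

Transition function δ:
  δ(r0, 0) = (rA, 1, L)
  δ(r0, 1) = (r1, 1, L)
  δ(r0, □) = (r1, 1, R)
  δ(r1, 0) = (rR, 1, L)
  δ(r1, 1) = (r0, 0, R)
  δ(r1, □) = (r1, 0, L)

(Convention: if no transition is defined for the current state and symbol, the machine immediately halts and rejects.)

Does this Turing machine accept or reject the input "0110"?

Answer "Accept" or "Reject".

Execution trace:
Initial: [r0]0110
Step 1: δ(r0, 0) = (rA, 1, L) → [rA]□1110

The machine reaches the accept state rA and halts.

Answer: Accept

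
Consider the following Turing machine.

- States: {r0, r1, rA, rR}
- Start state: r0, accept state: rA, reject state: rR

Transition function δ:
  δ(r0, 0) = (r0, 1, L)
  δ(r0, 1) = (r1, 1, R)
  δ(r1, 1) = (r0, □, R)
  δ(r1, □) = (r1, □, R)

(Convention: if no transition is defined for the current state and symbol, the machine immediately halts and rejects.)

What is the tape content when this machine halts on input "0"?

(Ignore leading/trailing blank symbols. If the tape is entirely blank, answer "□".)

Execution trace:
Initial: [r0]0
Step 1: δ(r0, 0) = (r0, 1, L) → [r0]□1

No transition is defined for δ(r0, □). By convention the machine halts and rejects.

Final tape (ignoring leading/trailing blanks): 1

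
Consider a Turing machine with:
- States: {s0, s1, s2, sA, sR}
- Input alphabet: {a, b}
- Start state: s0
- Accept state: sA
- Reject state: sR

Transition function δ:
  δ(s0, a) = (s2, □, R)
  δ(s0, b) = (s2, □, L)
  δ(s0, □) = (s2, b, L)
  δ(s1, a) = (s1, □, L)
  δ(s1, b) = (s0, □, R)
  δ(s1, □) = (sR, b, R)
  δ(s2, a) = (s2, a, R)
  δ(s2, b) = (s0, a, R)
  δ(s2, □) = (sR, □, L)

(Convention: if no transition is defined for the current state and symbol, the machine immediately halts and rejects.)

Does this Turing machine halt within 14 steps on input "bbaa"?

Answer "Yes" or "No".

Execution trace:
Initial: [s0]bbaa
Step 1: δ(s0, b) = (s2, □, L) → [s2]□□baa
Step 2: δ(s2, □) = (sR, □, L) → [sR]□□□baa

The machine reaches the reject state sR and halts.
The machine halted after 2 steps (within the 14-step bound).

Answer: Yes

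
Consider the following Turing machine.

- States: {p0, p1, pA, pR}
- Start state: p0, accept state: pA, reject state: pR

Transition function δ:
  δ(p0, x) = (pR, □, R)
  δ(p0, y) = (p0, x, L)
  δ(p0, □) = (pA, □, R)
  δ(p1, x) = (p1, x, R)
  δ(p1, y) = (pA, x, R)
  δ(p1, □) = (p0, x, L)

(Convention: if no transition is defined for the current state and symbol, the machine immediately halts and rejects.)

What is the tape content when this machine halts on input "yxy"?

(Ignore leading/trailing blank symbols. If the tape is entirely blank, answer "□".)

Execution trace:
Initial: [p0]yxy
Step 1: δ(p0, y) = (p0, x, L) → [p0]□xxy
Step 2: δ(p0, □) = (pA, □, R) → □[pA]xxy

The machine reaches the accept state pA and halts.

Final tape (ignoring leading/trailing blanks): xxy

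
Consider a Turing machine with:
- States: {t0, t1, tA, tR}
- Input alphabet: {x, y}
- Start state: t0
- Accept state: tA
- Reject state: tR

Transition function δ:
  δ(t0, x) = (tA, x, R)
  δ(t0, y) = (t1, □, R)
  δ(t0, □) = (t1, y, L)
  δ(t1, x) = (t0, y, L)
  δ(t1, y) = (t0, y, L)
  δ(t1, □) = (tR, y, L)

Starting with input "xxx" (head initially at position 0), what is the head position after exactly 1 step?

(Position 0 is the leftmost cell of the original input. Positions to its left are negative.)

Execution trace (head position shown):
Step 0: [t0]xxx  (head at position 0)
Step 1: move right → x[tA]xx  (head at position 1)

After 1 step, the head is at position 1.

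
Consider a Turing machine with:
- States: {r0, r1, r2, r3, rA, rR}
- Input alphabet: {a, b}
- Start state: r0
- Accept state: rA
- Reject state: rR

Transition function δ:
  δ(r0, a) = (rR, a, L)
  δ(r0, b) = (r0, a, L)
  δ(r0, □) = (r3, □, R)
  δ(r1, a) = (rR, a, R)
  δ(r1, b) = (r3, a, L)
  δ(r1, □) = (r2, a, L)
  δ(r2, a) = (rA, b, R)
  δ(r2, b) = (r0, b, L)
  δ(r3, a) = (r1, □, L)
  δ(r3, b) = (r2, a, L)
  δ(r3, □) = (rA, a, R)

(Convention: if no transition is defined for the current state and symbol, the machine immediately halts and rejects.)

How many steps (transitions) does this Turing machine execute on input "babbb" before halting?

Execution trace:
Initial: [r0]babbb
Step 1: δ(r0, b) = (r0, a, L) → [r0]□aabbb
Step 2: δ(r0, □) = (r3, □, R) → □[r3]aabbb
Step 3: δ(r3, a) = (r1, □, L) → [r1]□□abbb
Step 4: δ(r1, □) = (r2, a, L) → [r2]□a□abbb

No transition is defined for δ(r2, □). By convention the machine halts and rejects.

The machine executed 4 steps before halting.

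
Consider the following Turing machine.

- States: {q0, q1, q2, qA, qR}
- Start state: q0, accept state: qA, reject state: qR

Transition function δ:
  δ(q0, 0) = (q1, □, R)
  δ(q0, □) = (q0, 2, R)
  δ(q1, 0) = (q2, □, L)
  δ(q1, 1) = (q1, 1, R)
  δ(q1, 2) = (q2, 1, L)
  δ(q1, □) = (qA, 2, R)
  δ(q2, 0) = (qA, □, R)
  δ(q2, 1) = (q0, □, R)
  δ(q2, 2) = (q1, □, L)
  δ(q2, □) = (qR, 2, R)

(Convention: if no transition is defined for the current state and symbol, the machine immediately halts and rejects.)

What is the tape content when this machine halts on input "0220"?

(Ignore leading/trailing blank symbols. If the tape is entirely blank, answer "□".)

Execution trace:
Initial: [q0]0220
Step 1: δ(q0, 0) = (q1, □, R) → □[q1]220
Step 2: δ(q1, 2) = (q2, 1, L) → [q2]□120
Step 3: δ(q2, □) = (qR, 2, R) → 2[qR]120

The machine reaches the reject state qR and halts.

Final tape (ignoring leading/trailing blanks): 2120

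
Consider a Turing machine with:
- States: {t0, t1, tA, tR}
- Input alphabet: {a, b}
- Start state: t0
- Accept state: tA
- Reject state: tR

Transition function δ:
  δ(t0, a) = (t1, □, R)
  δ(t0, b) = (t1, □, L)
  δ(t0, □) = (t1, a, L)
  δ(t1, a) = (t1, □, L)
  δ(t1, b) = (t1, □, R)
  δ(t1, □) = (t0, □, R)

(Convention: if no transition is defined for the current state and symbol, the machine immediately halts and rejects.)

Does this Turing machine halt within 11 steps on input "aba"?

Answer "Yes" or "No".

Execution trace:
Initial: [t0]aba
Step 1: δ(t0, a) = (t1, □, R) → □[t1]ba
Step 2: δ(t1, b) = (t1, □, R) → □□[t1]a
Step 3: δ(t1, a) = (t1, □, L) → □[t1]□□
Step 4: δ(t1, □) = (t0, □, R) → □□[t0]□
Step 5: δ(t0, □) = (t1, a, L) → □[t1]□a
Step 6: δ(t1, □) = (t0, □, R) → □□[t0]a
Step 7: δ(t0, a) = (t1, □, R) → □□□[t1]□
Step 8: δ(t1, □) = (t0, □, R) → □□□□[t0]□
Step 9: δ(t0, □) = (t1, a, L) → □□□[t1]□a
Step 10: δ(t1, □) = (t0, □, R) → □□□□[t0]a
Step 11: δ(t0, a) = (t1, □, R) → □□□□□[t1]□

The machine has not reached a halting state after 11 steps.
The machine did not halt within the 11-step bound.

Answer: No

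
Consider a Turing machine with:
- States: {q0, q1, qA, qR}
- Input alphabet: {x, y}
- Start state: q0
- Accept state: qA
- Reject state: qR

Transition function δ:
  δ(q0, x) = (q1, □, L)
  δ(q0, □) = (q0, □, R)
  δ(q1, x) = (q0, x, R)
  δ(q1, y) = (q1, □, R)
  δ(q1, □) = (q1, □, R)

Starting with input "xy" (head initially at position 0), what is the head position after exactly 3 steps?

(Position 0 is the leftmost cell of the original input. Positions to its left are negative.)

Execution trace (head position shown):
Step 0: [q0]xy  (head at position 0)
Step 1: move left → [q1]□□y  (head at position -1)
Step 2: move right → □[q1]□y  (head at position 0)
Step 3: move right → □□[q1]y  (head at position 1)

After 3 steps, the head is at position 1.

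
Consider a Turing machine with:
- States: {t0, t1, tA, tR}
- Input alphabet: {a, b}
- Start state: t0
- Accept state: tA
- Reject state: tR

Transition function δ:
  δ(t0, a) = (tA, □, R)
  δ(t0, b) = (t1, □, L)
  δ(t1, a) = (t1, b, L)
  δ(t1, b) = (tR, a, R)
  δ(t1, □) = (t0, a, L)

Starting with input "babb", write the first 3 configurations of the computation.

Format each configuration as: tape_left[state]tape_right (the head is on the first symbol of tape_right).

Transitions applied:
Step 1: δ(t0, b) = (t1, □, L)
Step 2: δ(t1, □) = (t0, a, L)

The first 3 configurations are:
[t0]babb ⊢ [t1]□□abb ⊢ [t0]□a□abb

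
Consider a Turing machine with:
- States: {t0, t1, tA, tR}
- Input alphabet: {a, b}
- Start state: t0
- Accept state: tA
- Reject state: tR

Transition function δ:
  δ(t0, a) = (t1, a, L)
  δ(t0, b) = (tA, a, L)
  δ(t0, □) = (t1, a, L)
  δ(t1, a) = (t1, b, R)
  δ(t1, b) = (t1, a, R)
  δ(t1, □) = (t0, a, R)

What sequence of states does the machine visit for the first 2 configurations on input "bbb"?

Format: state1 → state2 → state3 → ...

Execution trace:
Initial: [t0]bbb
Step 1: δ(t0, b) = (tA, a, L) → [tA]□abb

The machine reaches the accept state tA and halts.

State sequence: t0 → tA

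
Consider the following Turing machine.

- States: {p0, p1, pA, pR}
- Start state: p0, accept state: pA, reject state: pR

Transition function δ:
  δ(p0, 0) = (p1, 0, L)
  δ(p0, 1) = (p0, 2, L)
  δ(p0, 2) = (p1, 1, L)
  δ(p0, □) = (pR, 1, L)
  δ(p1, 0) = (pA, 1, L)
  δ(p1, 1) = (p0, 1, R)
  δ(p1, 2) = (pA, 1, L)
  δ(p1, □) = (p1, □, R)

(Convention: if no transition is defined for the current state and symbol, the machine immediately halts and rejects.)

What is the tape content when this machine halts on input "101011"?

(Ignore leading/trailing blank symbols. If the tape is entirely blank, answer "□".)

Execution trace:
Initial: [p0]101011
Step 1: δ(p0, 1) = (p0, 2, L) → [p0]□201011
Step 2: δ(p0, □) = (pR, 1, L) → [pR]□1201011

The machine reaches the reject state pR and halts.

Final tape (ignoring leading/trailing blanks): 1201011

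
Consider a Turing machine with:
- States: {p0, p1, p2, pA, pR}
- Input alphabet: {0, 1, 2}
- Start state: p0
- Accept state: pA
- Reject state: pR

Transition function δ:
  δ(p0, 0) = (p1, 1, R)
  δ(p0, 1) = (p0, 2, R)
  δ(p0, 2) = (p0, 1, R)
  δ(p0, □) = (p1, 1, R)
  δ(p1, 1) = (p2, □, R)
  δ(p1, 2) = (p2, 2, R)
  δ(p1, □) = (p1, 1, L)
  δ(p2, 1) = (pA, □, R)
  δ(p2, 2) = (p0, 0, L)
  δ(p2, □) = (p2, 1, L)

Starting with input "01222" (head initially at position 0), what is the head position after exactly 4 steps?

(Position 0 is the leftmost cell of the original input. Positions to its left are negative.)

Execution trace (head position shown):
Step 0: [p0]01222  (head at position 0)
Step 1: move right → 1[p1]1222  (head at position 1)
Step 2: move right → 1□[p2]222  (head at position 2)
Step 3: move left → 1[p0]□022  (head at position 1)
Step 4: move right → 11[p1]022  (head at position 2)

After 4 steps, the head is at position 2.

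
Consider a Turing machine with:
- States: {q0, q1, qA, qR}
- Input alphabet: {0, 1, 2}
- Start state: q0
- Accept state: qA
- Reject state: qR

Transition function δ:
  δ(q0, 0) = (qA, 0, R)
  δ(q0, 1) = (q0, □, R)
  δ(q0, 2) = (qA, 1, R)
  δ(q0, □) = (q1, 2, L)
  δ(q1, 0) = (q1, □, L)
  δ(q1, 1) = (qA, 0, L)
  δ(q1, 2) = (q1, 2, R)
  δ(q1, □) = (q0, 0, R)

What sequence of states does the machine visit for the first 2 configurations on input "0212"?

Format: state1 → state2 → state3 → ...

Execution trace:
Initial: [q0]0212
Step 1: δ(q0, 0) = (qA, 0, R) → 0[qA]212

The machine reaches the accept state qA and halts.

State sequence: q0 → qA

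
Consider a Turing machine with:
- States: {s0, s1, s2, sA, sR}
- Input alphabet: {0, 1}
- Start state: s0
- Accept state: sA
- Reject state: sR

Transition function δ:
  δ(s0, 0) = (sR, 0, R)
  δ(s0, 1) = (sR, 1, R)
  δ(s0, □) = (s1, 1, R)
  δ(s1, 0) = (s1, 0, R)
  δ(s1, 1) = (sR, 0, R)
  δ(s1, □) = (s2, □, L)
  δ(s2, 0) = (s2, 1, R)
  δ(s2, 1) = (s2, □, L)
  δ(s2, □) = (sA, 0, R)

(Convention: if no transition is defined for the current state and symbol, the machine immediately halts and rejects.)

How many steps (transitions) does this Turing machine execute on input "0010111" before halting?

Execution trace:
Initial: [s0]0010111
Step 1: δ(s0, 0) = (sR, 0, R) → 0[sR]010111

The machine reaches the reject state sR and halts.

The machine executed 1 step before halting.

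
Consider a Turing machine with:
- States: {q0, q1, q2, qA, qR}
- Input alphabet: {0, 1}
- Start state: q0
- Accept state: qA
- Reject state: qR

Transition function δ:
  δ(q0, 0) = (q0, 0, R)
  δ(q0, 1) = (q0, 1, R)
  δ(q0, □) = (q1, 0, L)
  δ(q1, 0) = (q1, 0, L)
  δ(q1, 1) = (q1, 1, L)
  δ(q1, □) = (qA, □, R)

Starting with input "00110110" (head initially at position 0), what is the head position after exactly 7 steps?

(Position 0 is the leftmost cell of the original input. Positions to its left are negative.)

Execution trace (head position shown):
Step 0: [q0]00110110  (head at position 0)
Step 1: move right → 0[q0]0110110  (head at position 1)
Step 2: move right → 00[q0]110110  (head at position 2)
Step 3: move right → 001[q0]10110  (head at position 3)
Step 4: move right → 0011[q0]0110  (head at position 4)
Step 5: move right → 00110[q0]110  (head at position 5)
Step 6: move right → 001101[q0]10  (head at position 6)
Step 7: move right → 0011011[q0]0  (head at position 7)

After 7 steps, the head is at position 7.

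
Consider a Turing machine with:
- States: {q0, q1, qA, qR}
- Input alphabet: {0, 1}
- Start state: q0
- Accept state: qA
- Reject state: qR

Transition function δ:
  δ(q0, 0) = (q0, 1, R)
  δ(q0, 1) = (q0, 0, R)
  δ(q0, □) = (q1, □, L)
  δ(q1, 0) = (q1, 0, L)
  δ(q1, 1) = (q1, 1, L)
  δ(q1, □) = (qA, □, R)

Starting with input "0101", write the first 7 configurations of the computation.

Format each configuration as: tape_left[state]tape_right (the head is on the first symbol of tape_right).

Transitions applied:
Step 1: δ(q0, 0) = (q0, 1, R)
Step 2: δ(q0, 1) = (q0, 0, R)
Step 3: δ(q0, 0) = (q0, 1, R)
Step 4: δ(q0, 1) = (q0, 0, R)
Step 5: δ(q0, □) = (q1, □, L)
Step 6: δ(q1, 0) = (q1, 0, L)

The first 7 configurations are:
[q0]0101 ⊢ 1[q0]101 ⊢ 10[q0]01 ⊢ 101[q0]1 ⊢ 1010[q0]□ ⊢ 101[q1]0□ ⊢ 10[q1]10□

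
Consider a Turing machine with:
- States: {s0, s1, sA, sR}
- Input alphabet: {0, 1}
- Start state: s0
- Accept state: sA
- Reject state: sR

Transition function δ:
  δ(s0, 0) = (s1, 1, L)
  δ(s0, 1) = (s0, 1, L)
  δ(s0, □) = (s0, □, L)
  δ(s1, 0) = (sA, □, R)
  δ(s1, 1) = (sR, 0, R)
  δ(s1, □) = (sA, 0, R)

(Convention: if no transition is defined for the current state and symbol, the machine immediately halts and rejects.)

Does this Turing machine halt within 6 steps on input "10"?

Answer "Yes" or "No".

Execution trace:
Initial: [s0]10
Step 1: δ(s0, 1) = (s0, 1, L) → [s0]□10
Step 2: δ(s0, □) = (s0, □, L) → [s0]□□10
Step 3: δ(s0, □) = (s0, □, L) → [s0]□□□10
Step 4: δ(s0, □) = (s0, □, L) → [s0]□□□□10
Step 5: δ(s0, □) = (s0, □, L) → [s0]□□□□□10
Step 6: δ(s0, □) = (s0, □, L) → [s0]□□□□□□10

The machine has not reached a halting state after 6 steps.
The machine did not halt within the 6-step bound.

Answer: No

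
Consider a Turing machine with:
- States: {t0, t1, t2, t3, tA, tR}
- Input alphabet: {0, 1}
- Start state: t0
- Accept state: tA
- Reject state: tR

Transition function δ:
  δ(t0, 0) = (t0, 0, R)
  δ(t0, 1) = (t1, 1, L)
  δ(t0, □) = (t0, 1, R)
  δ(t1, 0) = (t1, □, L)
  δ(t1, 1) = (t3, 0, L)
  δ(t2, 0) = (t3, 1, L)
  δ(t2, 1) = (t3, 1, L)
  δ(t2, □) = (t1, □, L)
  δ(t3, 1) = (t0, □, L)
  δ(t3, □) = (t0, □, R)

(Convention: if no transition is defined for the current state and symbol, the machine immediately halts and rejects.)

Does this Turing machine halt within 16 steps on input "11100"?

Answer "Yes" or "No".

Execution trace:
Initial: [t0]11100
Step 1: δ(t0, 1) = (t1, 1, L) → [t1]□11100

No transition is defined for δ(t1, □). By convention the machine halts and rejects.
The machine halted after 1 step (within the 16-step bound).

Answer: Yes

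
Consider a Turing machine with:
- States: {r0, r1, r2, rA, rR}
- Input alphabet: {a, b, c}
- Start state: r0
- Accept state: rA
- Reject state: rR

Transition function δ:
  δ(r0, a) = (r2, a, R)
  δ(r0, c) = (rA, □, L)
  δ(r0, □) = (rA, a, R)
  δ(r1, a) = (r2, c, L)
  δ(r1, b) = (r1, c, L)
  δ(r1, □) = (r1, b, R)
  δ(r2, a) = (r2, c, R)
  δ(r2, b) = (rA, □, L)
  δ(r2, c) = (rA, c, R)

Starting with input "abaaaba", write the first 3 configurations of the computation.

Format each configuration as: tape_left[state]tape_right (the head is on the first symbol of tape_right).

Transitions applied:
Step 1: δ(r0, a) = (r2, a, R)
Step 2: δ(r2, b) = (rA, □, L)

The first 3 configurations are:
[r0]abaaaba ⊢ a[r2]baaaba ⊢ [rA]a□aaaba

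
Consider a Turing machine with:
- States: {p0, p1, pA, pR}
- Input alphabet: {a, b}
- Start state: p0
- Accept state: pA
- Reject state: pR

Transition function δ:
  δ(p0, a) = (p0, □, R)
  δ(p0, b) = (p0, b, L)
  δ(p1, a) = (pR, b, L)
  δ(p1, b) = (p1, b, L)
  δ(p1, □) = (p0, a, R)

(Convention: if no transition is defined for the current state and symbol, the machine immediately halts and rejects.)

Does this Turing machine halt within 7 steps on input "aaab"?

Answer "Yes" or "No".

Execution trace:
Initial: [p0]aaab
Step 1: δ(p0, a) = (p0, □, R) → □[p0]aab
Step 2: δ(p0, a) = (p0, □, R) → □□[p0]ab
Step 3: δ(p0, a) = (p0, □, R) → □□□[p0]b
Step 4: δ(p0, b) = (p0, b, L) → □□[p0]□b

No transition is defined for δ(p0, □). By convention the machine halts and rejects.
The machine halted after 4 steps (within the 7-step bound).

Answer: Yes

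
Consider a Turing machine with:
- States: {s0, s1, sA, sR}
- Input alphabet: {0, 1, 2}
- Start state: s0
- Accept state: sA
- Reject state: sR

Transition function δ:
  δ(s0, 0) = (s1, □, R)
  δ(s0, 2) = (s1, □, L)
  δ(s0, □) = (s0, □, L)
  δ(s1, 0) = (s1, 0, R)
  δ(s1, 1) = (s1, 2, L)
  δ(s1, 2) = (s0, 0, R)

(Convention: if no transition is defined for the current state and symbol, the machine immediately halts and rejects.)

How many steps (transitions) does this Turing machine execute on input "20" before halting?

Execution trace:
Initial: [s0]20
Step 1: δ(s0, 2) = (s1, □, L) → [s1]□□0

No transition is defined for δ(s1, □). By convention the machine halts and rejects.

The machine executed 1 step before halting.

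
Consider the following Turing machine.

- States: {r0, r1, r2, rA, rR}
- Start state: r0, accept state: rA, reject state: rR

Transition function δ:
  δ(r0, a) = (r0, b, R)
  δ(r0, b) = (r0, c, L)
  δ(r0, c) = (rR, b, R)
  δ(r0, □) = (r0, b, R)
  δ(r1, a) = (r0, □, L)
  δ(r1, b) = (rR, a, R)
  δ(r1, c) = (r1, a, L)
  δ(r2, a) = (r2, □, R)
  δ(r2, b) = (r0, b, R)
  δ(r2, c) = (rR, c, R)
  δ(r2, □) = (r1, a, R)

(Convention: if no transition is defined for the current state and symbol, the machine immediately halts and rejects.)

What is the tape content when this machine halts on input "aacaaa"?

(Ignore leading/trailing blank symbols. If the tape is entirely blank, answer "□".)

Execution trace:
Initial: [r0]aacaaa
Step 1: δ(r0, a) = (r0, b, R) → b[r0]acaaa
Step 2: δ(r0, a) = (r0, b, R) → bb[r0]caaa
Step 3: δ(r0, c) = (rR, b, R) → bbb[rR]aaa

The machine reaches the reject state rR and halts.

Final tape (ignoring leading/trailing blanks): bbbaaa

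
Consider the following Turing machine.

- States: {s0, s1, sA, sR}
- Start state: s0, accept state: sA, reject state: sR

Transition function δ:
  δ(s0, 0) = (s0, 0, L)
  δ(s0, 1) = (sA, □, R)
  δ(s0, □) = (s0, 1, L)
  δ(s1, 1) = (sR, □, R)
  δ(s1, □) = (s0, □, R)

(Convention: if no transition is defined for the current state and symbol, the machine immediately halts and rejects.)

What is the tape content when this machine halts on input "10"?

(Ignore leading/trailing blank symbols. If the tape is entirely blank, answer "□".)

Execution trace:
Initial: [s0]10
Step 1: δ(s0, 1) = (sA, □, R) → □[sA]0

The machine reaches the accept state sA and halts.

Final tape (ignoring leading/trailing blanks): 0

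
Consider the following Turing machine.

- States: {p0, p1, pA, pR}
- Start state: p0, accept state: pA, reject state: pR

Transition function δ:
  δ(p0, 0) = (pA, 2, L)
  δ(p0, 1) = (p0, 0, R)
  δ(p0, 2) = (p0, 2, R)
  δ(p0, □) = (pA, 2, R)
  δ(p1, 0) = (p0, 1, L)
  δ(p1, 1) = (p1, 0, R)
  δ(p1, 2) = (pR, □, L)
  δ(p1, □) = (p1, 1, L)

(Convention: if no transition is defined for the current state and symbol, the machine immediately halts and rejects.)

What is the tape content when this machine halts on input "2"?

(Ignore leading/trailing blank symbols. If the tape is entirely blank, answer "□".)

Execution trace:
Initial: [p0]2
Step 1: δ(p0, 2) = (p0, 2, R) → 2[p0]□
Step 2: δ(p0, □) = (pA, 2, R) → 22[pA]□

The machine reaches the accept state pA and halts.

Final tape (ignoring leading/trailing blanks): 22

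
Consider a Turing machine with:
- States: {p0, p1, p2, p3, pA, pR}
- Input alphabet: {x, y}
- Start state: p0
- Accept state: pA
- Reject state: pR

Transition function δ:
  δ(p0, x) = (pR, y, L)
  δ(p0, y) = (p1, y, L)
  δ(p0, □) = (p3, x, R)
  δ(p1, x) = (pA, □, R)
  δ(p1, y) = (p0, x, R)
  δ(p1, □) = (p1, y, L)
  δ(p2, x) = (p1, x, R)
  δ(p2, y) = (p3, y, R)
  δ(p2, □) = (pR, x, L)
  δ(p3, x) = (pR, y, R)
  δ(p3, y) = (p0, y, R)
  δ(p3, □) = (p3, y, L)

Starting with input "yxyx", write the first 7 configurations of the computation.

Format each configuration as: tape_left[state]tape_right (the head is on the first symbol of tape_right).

Transitions applied:
Step 1: δ(p0, y) = (p1, y, L)
Step 2: δ(p1, □) = (p1, y, L)
Step 3: δ(p1, □) = (p1, y, L)
Step 4: δ(p1, □) = (p1, y, L)
Step 5: δ(p1, □) = (p1, y, L)
Step 6: δ(p1, □) = (p1, y, L)

The first 7 configurations are:
[p0]yxyx ⊢ [p1]□yxyx ⊢ [p1]□yyxyx ⊢ [p1]□yyyxyx ⊢ [p1]□yyyyxyx ⊢ [p1]□yyyyyxyx ⊢ [p1]□yyyyyyxyx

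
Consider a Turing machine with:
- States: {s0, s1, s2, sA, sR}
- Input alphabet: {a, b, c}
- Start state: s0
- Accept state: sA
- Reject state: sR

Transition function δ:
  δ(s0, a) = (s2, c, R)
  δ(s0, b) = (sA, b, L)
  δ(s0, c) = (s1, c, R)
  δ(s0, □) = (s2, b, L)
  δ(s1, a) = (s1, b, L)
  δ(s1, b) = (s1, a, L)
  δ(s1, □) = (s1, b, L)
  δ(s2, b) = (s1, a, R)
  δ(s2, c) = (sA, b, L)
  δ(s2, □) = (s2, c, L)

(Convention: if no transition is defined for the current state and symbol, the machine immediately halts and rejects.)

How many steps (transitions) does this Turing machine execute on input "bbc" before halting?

Execution trace:
Initial: [s0]bbc
Step 1: δ(s0, b) = (sA, b, L) → [sA]□bbc

The machine reaches the accept state sA and halts.

The machine executed 1 step before halting.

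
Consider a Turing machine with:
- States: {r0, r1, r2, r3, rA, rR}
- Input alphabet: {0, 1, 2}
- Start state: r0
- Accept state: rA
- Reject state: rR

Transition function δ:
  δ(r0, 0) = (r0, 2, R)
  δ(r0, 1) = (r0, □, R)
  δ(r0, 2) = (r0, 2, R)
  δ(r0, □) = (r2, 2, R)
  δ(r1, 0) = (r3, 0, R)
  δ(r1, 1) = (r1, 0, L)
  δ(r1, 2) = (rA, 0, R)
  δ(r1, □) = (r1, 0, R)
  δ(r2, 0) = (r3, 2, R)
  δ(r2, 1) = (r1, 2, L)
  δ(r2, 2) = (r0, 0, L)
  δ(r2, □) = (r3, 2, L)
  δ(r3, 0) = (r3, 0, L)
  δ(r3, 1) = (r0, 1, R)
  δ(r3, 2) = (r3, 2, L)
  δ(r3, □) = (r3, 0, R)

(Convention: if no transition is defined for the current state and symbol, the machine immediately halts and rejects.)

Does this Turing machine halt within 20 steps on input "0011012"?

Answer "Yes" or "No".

Execution trace:
Initial: [r0]0011012
Step 1: δ(r0, 0) = (r0, 2, R) → 2[r0]011012
Step 2: δ(r0, 0) = (r0, 2, R) → 22[r0]11012
Step 3: δ(r0, 1) = (r0, □, R) → 22□[r0]1012
Step 4: δ(r0, 1) = (r0, □, R) → 22□□[r0]012
Step 5: δ(r0, 0) = (r0, 2, R) → 22□□2[r0]12
Step 6: δ(r0, 1) = (r0, □, R) → 22□□2□[r0]2
Step 7: δ(r0, 2) = (r0, 2, R) → 22□□2□2[r0]□
Step 8: δ(r0, □) = (r2, 2, R) → 22□□2□22[r2]□
Step 9: δ(r2, □) = (r3, 2, L) → 22□□2□2[r3]22
Step 10: δ(r3, 2) = (r3, 2, L) → 22□□2□[r3]222
Step 11: δ(r3, 2) = (r3, 2, L) → 22□□2[r3]□222
Step 12: δ(r3, □) = (r3, 0, R) → 22□□20[r3]222
Step 13: δ(r3, 2) = (r3, 2, L) → 22□□2[r3]0222
Step 14: δ(r3, 0) = (r3, 0, L) → 22□□[r3]20222
Step 15: δ(r3, 2) = (r3, 2, L) → 22□[r3]□20222
Step 16: δ(r3, □) = (r3, 0, R) → 22□0[r3]20222
Step 17: δ(r3, 2) = (r3, 2, L) → 22□[r3]020222
Step 18: δ(r3, 0) = (r3, 0, L) → 22[r3]□020222
Step 19: δ(r3, □) = (r3, 0, R) → 220[r3]020222
Step 20: δ(r3, 0) = (r3, 0, L) → 22[r3]0020222

The machine has not reached a halting state after 20 steps.
The machine did not halt within the 20-step bound.

Answer: No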